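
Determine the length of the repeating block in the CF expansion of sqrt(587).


Run the CF algorithm for sqrt(587).
a_0 = floor(sqrt(587)) = 24; set m_0=0, q_0=1.
Recurrence: m' = q*a - m,  q' = (d - m'^2)/q,  a' = floor((a_0 + m')/q').
  step 1: m=24, q=11, a=4
  step 2: m=20, q=17, a=2
  step 3: m=14, q=23, a=1
  step 4: m=9, q=22, a=1
  step 5: m=13, q=19, a=1
  step 6: m=6, q=29, a=1
  step 7: m=23, q=2, a=23
  step 8: m=23, q=29, a=1
  step 9: m=6, q=19, a=1
  step 10: m=13, q=22, a=1
  step 11: m=9, q=23, a=1
  step 12: m=14, q=17, a=2
  step 13: m=20, q=11, a=4
  step 14: m=24, q=1, a=48
a_14 = 2*a_0 = 48, so the period closes here.
sqrt(587) = [24; 4, 2, 1, 1, 1, 1, 23, 1, 1, 1, 1, 2, 4, 48]
Period length = 14

14


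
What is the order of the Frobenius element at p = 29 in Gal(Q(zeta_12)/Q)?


The Frobenius at p in Gal(Q(zeta_n)/Q) = (Z/nZ)* is the class of p, so its order is ord_12(29), the smallest k >= 1 with 29^k = 1 mod 12.
n = 12 = 2^2 * 3, phi(12) = 4; the order divides phi(n).
Divisors of 4: 1, 2, 4
Repeated squaring mod 12: 29^1 = 5, 29^2 = 1, 29^4 = 1
Test divisors in increasing order:
  k=1: 29^1 = 5 mod 12
  k=2: 29^2 = 1 mod 12  <- first divisor giving 1
Order = 2

2


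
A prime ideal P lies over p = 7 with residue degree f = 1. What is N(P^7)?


N(P^a) = p^(a*f)
= 7^(7*1)
= 7^7
= 823543

823543


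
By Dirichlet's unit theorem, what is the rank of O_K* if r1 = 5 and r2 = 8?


By Dirichlet's unit theorem:
rank = r1 + r2 - 1
= 5 + 8 - 1
= 12

12


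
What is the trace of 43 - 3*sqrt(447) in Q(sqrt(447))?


Tr(a + b*sqrt(d)) = (a + b*sqrt(d)) + (a - b*sqrt(d)) = 2a
= 2 * (43)
= 86

86


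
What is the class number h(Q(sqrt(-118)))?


K = Q(sqrt(-118)). d mod 4 = 2, so D = disc(K) = 4d = -472
h(K) equals the number of primitive reduced positive-definite forms (a, b, c) = a*x^2 + b*x*y + c*y^2 with b^2 - 4ac = D,
where reduced means |b| <= a <= c, with b >= 0 whenever |b| = a or a = c, and primitive means gcd(a, b, c) = 1.
Reduced forces 3a^2 <= |D| = 472, so 1 <= a <= 12; b must have the parity of D, and c = (b^2 - D)/(4a) must be an integer >= a.
Enumerate a = 1..12, b in [-a, a]:
  a=1: (1, 0, 118)  [1]
  a=2: (2, 0, 59)  [1]
  a=3..6: none
  a=7: (7, -2, 17), (7, 2, 17)  [2]
  a=8..10: none
  a=11: (11, -10, 13), (11, 10, 13)  [2]
  a=12: none
Total reduced forms: 1 + 1 + 2 + 2 = 6
h = 6

6


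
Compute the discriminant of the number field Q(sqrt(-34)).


For K = Q(sqrt(d)) with d squarefree: disc(K) = d if d = 1 mod 4, and disc(K) = 4d if d = 2 or 3 mod 4.
Here d = -34, and d mod 4 = 2.
d = 2 mod 4, not 1 (O_K = Z[sqrt(d)]), so disc(K) = 4d = 4 * (-34) = -136

-136


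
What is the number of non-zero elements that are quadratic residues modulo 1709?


For prime p, the number of non-zero quadratic residues is (p-1)/2.
= (1709-1)/2
= 854

854


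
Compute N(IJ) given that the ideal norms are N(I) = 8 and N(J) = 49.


N(IJ) = N(I) * N(J)
= 8 * 49
= 392

392


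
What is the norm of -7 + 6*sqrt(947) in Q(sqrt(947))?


N(a + b*sqrt(d)) = a^2 - d*b^2
= (-7)^2 - (947)*(6)^2
= 49 - 34092
= -34043

-34043


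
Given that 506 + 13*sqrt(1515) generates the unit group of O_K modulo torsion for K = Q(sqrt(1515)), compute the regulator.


epsilon = 506 + 13*sqrt(1515)
= 1011.9990
R = ln(1011.9990)
= 6.9197

6.9197


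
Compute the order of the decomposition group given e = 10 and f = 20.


|D_P| = e * f
= 10 * 20
= 200

200


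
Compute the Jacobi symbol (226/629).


Compute (226/629) via quadratic reciprocity:
  pull out 2: (2/629) = -1  (since 629 mod 8 = 5)
  reciprocity: (113/629) -> +(629/113)
  reduce: (64/113)
  pull out 2: (2/113) = +1  (since 113 mod 8 = 1)
  pull out 2: (2/113) = +1  (since 113 mod 8 = 1)
  pull out 2: (2/113) = +1  (since 113 mod 8 = 1)
  pull out 2: (2/113) = +1  (since 113 mod 8 = 1)
  pull out 2: (2/113) = +1  (since 113 mod 8 = 1)
  pull out 2: (2/113) = +1  (since 113 mod 8 = 1)
  (1/113) = 1
Product of signs = -1

-1


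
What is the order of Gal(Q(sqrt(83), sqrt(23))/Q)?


The 2 square roots of distinct primes are multiplicatively independent over Q,
so [K:Q] = 2^2 and Gal(K/Q) is isomorphic to (Z/2Z)^2.
|Gal| = 2^2 = 4

4


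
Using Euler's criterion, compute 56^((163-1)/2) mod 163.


p = 163 is prime and the exponent is (p-1)/2 = 81, so by Euler's criterion 56^81 = (56/163) = +1 or -1 mod 163.
Compute by square-and-multiply:
  81 = 64 + 16 + 1 (binary 1010001)
  Repeated squaring mod 163: 56^1 = 56, 56^2 = 39, 56^4 = 54, 56^8 = 145, 56^16 = 161, 56^32 = 4, 56^64 = 16
  56^81 = 56^64 * 56^16 * 56^1 = 16 * 161 * 56 mod 163
    16 * 161 = 2576 = 131 mod 163
    131 * 56 = 7336 = 1 mod 163
  56^81 = 1 mod 163
Result 1: 56 is a quadratic residue mod 163.
56^81 mod 163 = 1

1


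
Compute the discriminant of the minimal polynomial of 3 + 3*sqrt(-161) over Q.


The element 3 + 3*sqrt(-161) has minimal polynomial:
x^2 - 6*x + 1458
Discriminant = (-6)^2 - 4*(1458)
= 36 - 5832
= -5796

-5796


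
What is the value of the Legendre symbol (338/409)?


p = 409 is prime, so compute (338/409) with the reciprocity algorithm (Jacobi-symbol steps: pull out 2s via (2/n), flip via reciprocity, reduce):
  pull out 2: (2/409) = +1  (since 409 mod 8 = 1)
  reciprocity: (169/409) -> +(409/169)
  reduce: (71/169)
  reciprocity: (71/169) -> +(169/71)
  reduce: (27/71)
  reciprocity: (27/71) -> -(71/27)
  reduce: (17/27)
  reciprocity: (17/27) -> +(27/17)
  reduce: (10/17)
  pull out 2: (2/17) = +1  (since 17 mod 8 = 1)
  reciprocity: (5/17) -> +(17/5)
  reduce: (2/5)
  pull out 2: (2/5) = -1  (since 5 mod 8 = 5)
  (1/5) = 1
Product of signs = 1
(338/409) = 1

1


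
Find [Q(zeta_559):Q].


The degree equals Euler's totient phi(559).
559 = 13 * 43
phi(559) = 504

504


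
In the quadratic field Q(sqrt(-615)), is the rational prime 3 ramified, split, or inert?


K = Q(sqrt(-615)). Since d mod 4 = 1, disc(K) = -615.
Check p | disc: -615 mod 3 = 0.
p divides disc, so p ramifies: (p) = P^2 with e=2, f=1, g=1.
Therefore p is ramified.

ramified


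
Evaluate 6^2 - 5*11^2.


x^2 - d*y^2
= 6^2 - 5*11^2
= 36 - 605
= -569

-569


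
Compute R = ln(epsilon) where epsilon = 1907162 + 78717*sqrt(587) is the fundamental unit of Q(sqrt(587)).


epsilon = 1907162 + 78717*sqrt(587)
= 3.8143e+06
R = ln(3.8143e+06)
= 15.1543

15.1543


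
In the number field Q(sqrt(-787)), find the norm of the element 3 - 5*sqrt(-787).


N(a + b*sqrt(d)) = a^2 - d*b^2
= (3)^2 - (-787)*(-5)^2
= 9 + 19675
= 19684

19684


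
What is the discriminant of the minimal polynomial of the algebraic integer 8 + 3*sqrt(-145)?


The element 8 + 3*sqrt(-145) has minimal polynomial:
x^2 - 16*x + 1369
Discriminant = (-16)^2 - 4*(1369)
= 256 - 5476
= -5220

-5220


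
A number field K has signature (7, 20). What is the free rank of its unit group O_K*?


By Dirichlet's unit theorem:
rank = r1 + r2 - 1
= 7 + 20 - 1
= 26

26


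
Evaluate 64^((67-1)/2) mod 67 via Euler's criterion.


p = 67 is prime and the exponent is (p-1)/2 = 33, so by Euler's criterion 64^33 = (64/67) = +1 or -1 mod 67.
Compute by square-and-multiply:
  33 = 32 + 1 (binary 100001)
  Repeated squaring mod 67: 64^1 = 64, 64^2 = 9, 64^4 = 14, 64^8 = 62, 64^16 = 25, 64^32 = 22
  64^33 = 64^32 * 64^1 = 22 * 64 mod 67
    22 * 64 = 1408 = 1 mod 67
  64^33 = 1 mod 67
Result 1: 64 is a quadratic residue mod 67.
64^33 mod 67 = 1

1


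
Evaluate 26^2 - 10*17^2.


x^2 - d*y^2
= 26^2 - 10*17^2
= 676 - 2890
= -2214

-2214


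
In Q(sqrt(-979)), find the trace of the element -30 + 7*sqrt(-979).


Tr(a + b*sqrt(d)) = (a + b*sqrt(d)) + (a - b*sqrt(d)) = 2a
= 2 * (-30)
= -60

-60


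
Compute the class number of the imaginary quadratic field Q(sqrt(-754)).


K = Q(sqrt(-754)). d mod 4 = 2, so D = disc(K) = 4d = -3016
h(K) equals the number of primitive reduced positive-definite forms (a, b, c) = a*x^2 + b*x*y + c*y^2 with b^2 - 4ac = D,
where reduced means |b| <= a <= c, with b >= 0 whenever |b| = a or a = c, and primitive means gcd(a, b, c) = 1.
Reduced forces 3a^2 <= |D| = 3016, so 1 <= a <= 31; b must have the parity of D, and c = (b^2 - D)/(4a) must be an integer >= a.
Enumerate a = 1..31, b in [-a, a]:
  a=1: (1, 0, 754)  [1]
  a=2: (2, 0, 377)  [1]
  a=3..4: none
  a=5: (5, -2, 151), (5, 2, 151)  [2]
  a=6: none
  a=7: (7, -6, 109), (7, 6, 109)  [2]
  a=8..9: none
  a=10: (10, -8, 77), (10, 8, 77)  [2]
  a=11: (11, -8, 70), (11, 8, 70)  [2]
  a=12: none
  a=13: (13, 0, 58)  [1]
  a=14: (14, -8, 55), (14, 8, 55)  [2]
  a=15..18: none
  a=19: (19, -10, 41), (19, 10, 41)  [2]
  a=20..21: none
  a=22: (22, -8, 35), (22, 8, 35)  [2]
  a=23..24: none
  a=25: (25, -22, 35), (25, 22, 35)  [2]
  a=26: (26, 0, 29)  [1]
  a=27..31: none
Total reduced forms: 1 + 1 + 2 + 2 + 2 + 2 + 1 + 2 + 2 + 2 + 2 + 1 = 20
h = 20

20


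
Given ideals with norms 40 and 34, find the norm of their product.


N(IJ) = N(I) * N(J)
= 40 * 34
= 1360

1360


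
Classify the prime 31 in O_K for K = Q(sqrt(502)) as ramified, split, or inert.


K = Q(sqrt(502)). Since d mod 4 = 2, disc(K) = 2008.
Check p | disc: 2008 mod 31 = 24.
p does not divide disc. Compute Legendre symbol (d/p):
6^((31-1)/2) mod 31 = -1
(d/p) = -1, so p is inert: (p) stays prime with e=1, f=2, g=1.
Therefore p is inert.

inert


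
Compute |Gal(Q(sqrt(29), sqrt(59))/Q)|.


The 2 square roots of distinct primes are multiplicatively independent over Q,
so [K:Q] = 2^2 and Gal(K/Q) is isomorphic to (Z/2Z)^2.
|Gal| = 2^2 = 4

4


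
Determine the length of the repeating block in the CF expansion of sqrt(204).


Run the CF algorithm for sqrt(204).
a_0 = floor(sqrt(204)) = 14; set m_0=0, q_0=1.
Recurrence: m' = q*a - m,  q' = (d - m'^2)/q,  a' = floor((a_0 + m')/q').
  step 1: m=14, q=8, a=3
  step 2: m=10, q=13, a=1
  step 3: m=3, q=15, a=1
  step 4: m=12, q=4, a=6
  step 5: m=12, q=15, a=1
  step 6: m=3, q=13, a=1
  step 7: m=10, q=8, a=3
  step 8: m=14, q=1, a=28
a_8 = 2*a_0 = 28, so the period closes here.
sqrt(204) = [14; 3, 1, 1, 6, 1, 1, 3, 28]
Period length = 8

8


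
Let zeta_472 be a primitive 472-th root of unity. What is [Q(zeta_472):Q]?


The degree equals Euler's totient phi(472).
472 = 2^3 * 59
phi(472) = 232

232


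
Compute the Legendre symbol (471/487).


p = 487 is prime, so compute (471/487) with the reciprocity algorithm (Jacobi-symbol steps: pull out 2s via (2/n), flip via reciprocity, reduce):
  reciprocity: (471/487) -> -(487/471)
  reduce: (16/471)
  pull out 2: (2/471) = +1  (since 471 mod 8 = 7)
  pull out 2: (2/471) = +1  (since 471 mod 8 = 7)
  pull out 2: (2/471) = +1  (since 471 mod 8 = 7)
  pull out 2: (2/471) = +1  (since 471 mod 8 = 7)
  (1/471) = 1
Product of signs = -1
(471/487) = -1

-1


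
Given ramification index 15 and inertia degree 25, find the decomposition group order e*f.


|D_P| = e * f
= 15 * 25
= 375

375


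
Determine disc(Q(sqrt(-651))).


For K = Q(sqrt(d)) with d squarefree: disc(K) = d if d = 1 mod 4, and disc(K) = 4d if d = 2 or 3 mod 4.
Here d = -651, and d mod 4 = 1.
d = 1 mod 4 (O_K = Z[(1+sqrt(d))/2]), so disc(K) = d = -651

-651


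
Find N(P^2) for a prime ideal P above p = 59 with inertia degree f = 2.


N(P^a) = p^(a*f)
= 59^(2*2)
= 59^4
= 12117361

12117361


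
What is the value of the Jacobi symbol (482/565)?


Compute (482/565) via quadratic reciprocity:
  pull out 2: (2/565) = -1  (since 565 mod 8 = 5)
  reciprocity: (241/565) -> +(565/241)
  reduce: (83/241)
  reciprocity: (83/241) -> +(241/83)
  reduce: (75/83)
  reciprocity: (75/83) -> -(83/75)
  reduce: (8/75)
  pull out 2: (2/75) = -1  (since 75 mod 8 = 3)
  pull out 2: (2/75) = -1  (since 75 mod 8 = 3)
  pull out 2: (2/75) = -1  (since 75 mod 8 = 3)
  (1/75) = 1
Product of signs = -1

-1


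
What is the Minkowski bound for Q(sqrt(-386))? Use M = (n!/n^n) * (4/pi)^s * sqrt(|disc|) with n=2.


d = -386, d mod 4 = 2, so disc(K) = 4d = -1544; |disc(K)| = 1544
Imaginary quadratic field, so n = 2, s = r2 = 1, r1 = 0
M = (n!/n^n) * (4/pi)^s * sqrt(|disc(K)|) = (2!/2^2) * (4/pi)^1 * sqrt(1544)
= 0.5 * 1.273240 * 39.293765
= 25.0152

25.0152


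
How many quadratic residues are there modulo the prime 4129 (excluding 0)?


For prime p, the number of non-zero quadratic residues is (p-1)/2.
= (4129-1)/2
= 2064

2064


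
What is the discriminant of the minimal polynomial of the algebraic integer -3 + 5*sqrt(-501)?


The element -3 + 5*sqrt(-501) has minimal polynomial:
x^2 + 6*x + 12534
Discriminant = (6)^2 - 4*(12534)
= 36 - 50136
= -50100

-50100


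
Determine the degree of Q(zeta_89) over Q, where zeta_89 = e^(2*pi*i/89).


The degree equals Euler's totient phi(89).
89 = 89
phi(89) = 88

88


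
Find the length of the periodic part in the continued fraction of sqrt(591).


Run the CF algorithm for sqrt(591).
a_0 = floor(sqrt(591)) = 24; set m_0=0, q_0=1.
Recurrence: m' = q*a - m,  q' = (d - m'^2)/q,  a' = floor((a_0 + m')/q').
  step 1: m=24, q=15, a=3
  step 2: m=21, q=10, a=4
  step 3: m=19, q=23, a=1
  step 4: m=4, q=25, a=1
  step 5: m=21, q=6, a=7
  step 6: m=21, q=25, a=1
  step 7: m=4, q=23, a=1
  step 8: m=19, q=10, a=4
  step 9: m=21, q=15, a=3
  step 10: m=24, q=1, a=48
a_10 = 2*a_0 = 48, so the period closes here.
sqrt(591) = [24; 3, 4, 1, 1, 7, 1, 1, 4, 3, 48]
Period length = 10

10


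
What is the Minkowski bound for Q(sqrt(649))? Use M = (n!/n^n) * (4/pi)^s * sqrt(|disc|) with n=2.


d = 649, d mod 4 = 1, so disc(K) = d = 649; |disc(K)| = 649
Real quadratic field, so n = 2, s = r2 = 0, r1 = 2
M = (n!/n^n) * (4/pi)^s * sqrt(|disc(K)|) = (2!/2^2) * (4/pi)^0 * sqrt(649)
= 0.5 * 1.000000 * 25.475478
= 12.7377

12.7377


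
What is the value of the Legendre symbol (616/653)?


p = 653 is prime, so compute (616/653) with the reciprocity algorithm (Jacobi-symbol steps: pull out 2s via (2/n), flip via reciprocity, reduce):
  pull out 2: (2/653) = -1  (since 653 mod 8 = 5)
  pull out 2: (2/653) = -1  (since 653 mod 8 = 5)
  pull out 2: (2/653) = -1  (since 653 mod 8 = 5)
  reciprocity: (77/653) -> +(653/77)
  reduce: (37/77)
  reciprocity: (37/77) -> +(77/37)
  reduce: (3/37)
  reciprocity: (3/37) -> +(37/3)
  reduce: (1/3)
  (1/3) = 1
Product of signs = -1
(616/653) = -1

-1


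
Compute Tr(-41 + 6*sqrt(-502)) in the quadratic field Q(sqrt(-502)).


Tr(a + b*sqrt(d)) = (a + b*sqrt(d)) + (a - b*sqrt(d)) = 2a
= 2 * (-41)
= -82

-82


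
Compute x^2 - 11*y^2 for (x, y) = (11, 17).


x^2 - d*y^2
= 11^2 - 11*17^2
= 121 - 3179
= -3058

-3058


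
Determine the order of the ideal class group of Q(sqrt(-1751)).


K = Q(sqrt(-1751)). d mod 4 = 1, so D = disc(K) = d = -1751
h(K) equals the number of primitive reduced positive-definite forms (a, b, c) = a*x^2 + b*x*y + c*y^2 with b^2 - 4ac = D,
where reduced means |b| <= a <= c, with b >= 0 whenever |b| = a or a = c, and primitive means gcd(a, b, c) = 1.
Reduced forces 3a^2 <= |D| = 1751, so 1 <= a <= 24; b must have the parity of D, and c = (b^2 - D)/(4a) must be an integer >= a.
Enumerate a = 1..24, b in [-a, a]:
  a=1: (1, 1, 438)  [1]
  a=2: (2, -1, 219), (2, 1, 219)  [2]
  a=3: (3, -1, 146), (3, 1, 146)  [2]
  a=4: (4, -3, 110), (4, 3, 110)  [2]
  a=5: (5, -3, 88), (5, 3, 88)  [2]
  a=6: (6, -5, 74), (6, -1, 73), (6, 1, 73), (6, 5, 74)  [4]
  a=7: none
  a=8: (8, -3, 55), (8, 3, 55)  [2]
  a=9: (9, -7, 50), (9, 7, 50)  [2]
  a=10: (10, -7, 45), (10, -3, 44), (10, 3, 44), (10, 7, 45)  [4]
  a=11: (11, -3, 40), (11, 3, 40)  [2]
  a=12: (12, -11, 39), (12, -5, 37), (12, 5, 37), (12, 11, 39)  [4]
  a=13: (13, -11, 36), (13, 11, 36)  [2]
  a=14: none
  a=15: (15, -13, 32), (15, -7, 30), (15, 7, 30), (15, 13, 32)  [4]
  a=16: (16, -13, 30), (16, 13, 30)  [2]
  a=17: (17, 17, 30)  [1]
  a=18: (18, -11, 26), (18, -7, 25), (18, 7, 25), (18, 11, 26)  [4]
  a=19: (19, -15, 26), (19, 15, 26)  [2]
  a=20: (20, -13, 24), (20, -3, 22), (20, 3, 22), (20, 13, 24)  [4]
  a=21: none
  a=22: (22, -19, 24), (22, 19, 24)  [2]
  a=23..24: none
Total reduced forms: 1 + 2 + 2 + 2 + 2 + 4 + 2 + 2 + 4 + 2 + 4 + 2 + 4 + 2 + 1 + 4 + 2 + 4 + 2 = 48
h = 48

48


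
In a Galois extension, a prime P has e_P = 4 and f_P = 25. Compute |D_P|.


|D_P| = e * f
= 4 * 25
= 100

100


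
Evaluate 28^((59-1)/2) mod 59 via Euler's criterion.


p = 59 is prime and the exponent is (p-1)/2 = 29, so by Euler's criterion 28^29 = (28/59) = +1 or -1 mod 59.
Compute by square-and-multiply:
  29 = 16 + 8 + 4 + 1 (binary 11101)
  Repeated squaring mod 59: 28^1 = 28, 28^2 = 17, 28^4 = 53, 28^8 = 36, 28^16 = 57
  28^29 = 28^16 * 28^8 * 28^4 * 28^1 = 57 * 36 * 53 * 28 mod 59
    57 * 36 = 2052 = 46 mod 59
    46 * 53 = 2438 = 19 mod 59
    19 * 28 = 532 = 1 mod 59
  28^29 = 1 mod 59
Result 1: 28 is a quadratic residue mod 59.
28^29 mod 59 = 1

1


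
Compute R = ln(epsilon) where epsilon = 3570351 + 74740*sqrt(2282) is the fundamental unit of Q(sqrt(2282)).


epsilon = 3570351 + 74740*sqrt(2282)
= 7.1407e+06
R = ln(7.1407e+06)
= 15.7813

15.7813


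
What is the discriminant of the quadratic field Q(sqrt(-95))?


For K = Q(sqrt(d)) with d squarefree: disc(K) = d if d = 1 mod 4, and disc(K) = 4d if d = 2 or 3 mod 4.
Here d = -95, and d mod 4 = 1.
d = 1 mod 4 (O_K = Z[(1+sqrt(d))/2]), so disc(K) = d = -95

-95


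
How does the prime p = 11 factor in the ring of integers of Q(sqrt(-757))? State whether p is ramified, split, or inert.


K = Q(sqrt(-757)). Since d mod 4 = 3, disc(K) = -3028.
Check p | disc: -3028 mod 11 = 8.
p does not divide disc. Compute Legendre symbol (d/p):
2^((11-1)/2) mod 11 = -1
(d/p) = -1, so p is inert: (p) stays prime with e=1, f=2, g=1.
Therefore p is inert.

inert


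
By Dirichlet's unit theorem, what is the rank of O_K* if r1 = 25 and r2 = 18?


By Dirichlet's unit theorem:
rank = r1 + r2 - 1
= 25 + 18 - 1
= 42

42


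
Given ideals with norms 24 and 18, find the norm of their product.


N(IJ) = N(I) * N(J)
= 24 * 18
= 432

432


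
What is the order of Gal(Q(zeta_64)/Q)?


|Gal(Q(zeta_64)/Q)| = phi(64)
= 32

32


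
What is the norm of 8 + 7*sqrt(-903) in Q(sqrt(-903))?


N(a + b*sqrt(d)) = a^2 - d*b^2
= (8)^2 - (-903)*(7)^2
= 64 + 44247
= 44311

44311


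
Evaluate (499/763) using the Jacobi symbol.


Compute (499/763) via quadratic reciprocity:
  reciprocity: (499/763) -> -(763/499)
  reduce: (264/499)
  pull out 2: (2/499) = -1  (since 499 mod 8 = 3)
  pull out 2: (2/499) = -1  (since 499 mod 8 = 3)
  pull out 2: (2/499) = -1  (since 499 mod 8 = 3)
  reciprocity: (33/499) -> +(499/33)
  reduce: (4/33)
  pull out 2: (2/33) = +1  (since 33 mod 8 = 1)
  pull out 2: (2/33) = +1  (since 33 mod 8 = 1)
  (1/33) = 1
Product of signs = 1

1


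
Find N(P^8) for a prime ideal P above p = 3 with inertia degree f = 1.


N(P^a) = p^(a*f)
= 3^(8*1)
= 3^8
= 6561

6561


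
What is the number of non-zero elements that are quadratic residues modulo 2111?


For prime p, the number of non-zero quadratic residues is (p-1)/2.
= (2111-1)/2
= 1055

1055


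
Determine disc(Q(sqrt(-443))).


For K = Q(sqrt(d)) with d squarefree: disc(K) = d if d = 1 mod 4, and disc(K) = 4d if d = 2 or 3 mod 4.
Here d = -443, and d mod 4 = 1.
d = 1 mod 4 (O_K = Z[(1+sqrt(d))/2]), so disc(K) = d = -443

-443


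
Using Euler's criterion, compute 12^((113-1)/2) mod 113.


p = 113 is prime and the exponent is (p-1)/2 = 56, so by Euler's criterion 12^56 = (12/113) = +1 or -1 mod 113.
Compute by square-and-multiply:
  56 = 32 + 16 + 8 (binary 111000)
  Repeated squaring mod 113: 12^1 = 12, 12^2 = 31, 12^4 = 57, 12^8 = 85, 12^16 = 106, 12^32 = 49
  12^56 = 12^32 * 12^16 * 12^8 = 49 * 106 * 85 mod 113
    49 * 106 = 5194 = 109 mod 113
    109 * 85 = 9265 = 112 mod 113
  12^56 = 112 mod 113
Result 112 = p - 1 = -1 mod 113: 12 is a quadratic non-residue mod 113. As a residue in [0, p-1] the value is 112.
12^56 mod 113 = 112

112


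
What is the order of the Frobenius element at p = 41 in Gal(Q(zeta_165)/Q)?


The Frobenius at p in Gal(Q(zeta_n)/Q) = (Z/nZ)* is the class of p, so its order is ord_165(41), the smallest k >= 1 with 41^k = 1 mod 165.
n = 165 = 3 * 5 * 11, phi(165) = 80; the order divides phi(n).
Divisors of 80: 1, 2, 4, 5, 8, 10, 16, 20, 40, 80
Repeated squaring mod 165: 41^1 = 41, 41^2 = 31, 41^4 = 136, 41^8 = 16, 41^16 = 91, 41^32 = 31, 41^64 = 136
Test divisors in increasing order:
  k=1: 41^1 = 41 mod 165
  k=2: 41^2 = 31 mod 165
  k=4: 41^4 = 136 mod 165
  k=5: 41^5 = 136 * 41 = 131 mod 165
  k=8: 41^8 = 16 mod 165
  k=10: 41^10 = 16 * 31 = 1 mod 165  <- first divisor giving 1
Order = 10

10


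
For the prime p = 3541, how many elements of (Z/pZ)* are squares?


For prime p, the number of non-zero quadratic residues is (p-1)/2.
= (3541-1)/2
= 1770

1770


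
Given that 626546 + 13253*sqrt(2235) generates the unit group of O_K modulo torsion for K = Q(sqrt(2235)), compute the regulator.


epsilon = 626546 + 13253*sqrt(2235)
= 1.2531e+06
R = ln(1.2531e+06)
= 14.0411

14.0411


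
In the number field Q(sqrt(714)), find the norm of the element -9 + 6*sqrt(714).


N(a + b*sqrt(d)) = a^2 - d*b^2
= (-9)^2 - (714)*(6)^2
= 81 - 25704
= -25623

-25623


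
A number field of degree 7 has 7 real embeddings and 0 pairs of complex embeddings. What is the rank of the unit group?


By Dirichlet's unit theorem:
rank = r1 + r2 - 1
= 7 + 0 - 1
= 6

6


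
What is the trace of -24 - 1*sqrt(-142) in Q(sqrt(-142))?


Tr(a + b*sqrt(d)) = (a + b*sqrt(d)) + (a - b*sqrt(d)) = 2a
= 2 * (-24)
= -48

-48


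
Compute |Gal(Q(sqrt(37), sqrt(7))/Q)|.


The 2 square roots of distinct primes are multiplicatively independent over Q,
so [K:Q] = 2^2 and Gal(K/Q) is isomorphic to (Z/2Z)^2.
|Gal| = 2^2 = 4

4


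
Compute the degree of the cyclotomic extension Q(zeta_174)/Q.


The degree equals Euler's totient phi(174).
174 = 2 * 3 * 29
phi(174) = 56

56


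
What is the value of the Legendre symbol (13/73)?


p = 73 is prime, so compute (13/73) with the reciprocity algorithm (Jacobi-symbol steps: pull out 2s via (2/n), flip via reciprocity, reduce):
  reciprocity: (13/73) -> +(73/13)
  reduce: (8/13)
  pull out 2: (2/13) = -1  (since 13 mod 8 = 5)
  pull out 2: (2/13) = -1  (since 13 mod 8 = 5)
  pull out 2: (2/13) = -1  (since 13 mod 8 = 5)
  (1/13) = 1
Product of signs = -1
(13/73) = -1

-1


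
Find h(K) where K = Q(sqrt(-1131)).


K = Q(sqrt(-1131)). d mod 4 = 1, so D = disc(K) = d = -1131
h(K) equals the number of primitive reduced positive-definite forms (a, b, c) = a*x^2 + b*x*y + c*y^2 with b^2 - 4ac = D,
where reduced means |b| <= a <= c, with b >= 0 whenever |b| = a or a = c, and primitive means gcd(a, b, c) = 1.
Reduced forces 3a^2 <= |D| = 1131, so 1 <= a <= 19; b must have the parity of D, and c = (b^2 - D)/(4a) must be an integer >= a.
Enumerate a = 1..19, b in [-a, a]:
  a=1: (1, 1, 283)  [1]
  a=2: none
  a=3: (3, 3, 95)  [1]
  a=4: none
  a=5: (5, -3, 57), (5, 3, 57)  [2]
  a=6..12: none
  a=13: (13, 13, 25)  [1]
  a=14: none
  a=15: (15, -3, 19), (15, 3, 19)  [2]
  a=16: none
  a=17: (17, 5, 17)  [1]
  a=18..19: none
Total reduced forms: 1 + 1 + 2 + 1 + 2 + 1 = 8
h = 8

8


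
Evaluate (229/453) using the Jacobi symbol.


Compute (229/453) via quadratic reciprocity:
  reciprocity: (229/453) -> +(453/229)
  reduce: (224/229)
  pull out 2: (2/229) = -1  (since 229 mod 8 = 5)
  pull out 2: (2/229) = -1  (since 229 mod 8 = 5)
  pull out 2: (2/229) = -1  (since 229 mod 8 = 5)
  pull out 2: (2/229) = -1  (since 229 mod 8 = 5)
  pull out 2: (2/229) = -1  (since 229 mod 8 = 5)
  reciprocity: (7/229) -> +(229/7)
  reduce: (5/7)
  reciprocity: (5/7) -> +(7/5)
  reduce: (2/5)
  pull out 2: (2/5) = -1  (since 5 mod 8 = 5)
  (1/5) = 1
Product of signs = 1

1


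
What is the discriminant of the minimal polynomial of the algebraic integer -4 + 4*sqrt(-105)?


The element -4 + 4*sqrt(-105) has minimal polynomial:
x^2 + 8*x + 1696
Discriminant = (8)^2 - 4*(1696)
= 64 - 6784
= -6720

-6720


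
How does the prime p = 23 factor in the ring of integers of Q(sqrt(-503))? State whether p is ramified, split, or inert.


K = Q(sqrt(-503)). Since d mod 4 = 1, disc(K) = -503.
Check p | disc: -503 mod 23 = 3.
p does not divide disc. Compute Legendre symbol (d/p):
3^((23-1)/2) mod 23 = 1
(d/p) = 1, so p splits: (p) = P*P' with e=1, f=1, g=2.
Therefore p is split.

split


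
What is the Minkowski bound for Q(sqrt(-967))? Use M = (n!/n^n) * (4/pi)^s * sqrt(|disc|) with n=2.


d = -967, d mod 4 = 1, so disc(K) = d = -967; |disc(K)| = 967
Imaginary quadratic field, so n = 2, s = r2 = 1, r1 = 0
M = (n!/n^n) * (4/pi)^s * sqrt(|disc(K)|) = (2!/2^2) * (4/pi)^1 * sqrt(967)
= 0.5 * 1.273240 * 31.096624
= 19.7967

19.7967


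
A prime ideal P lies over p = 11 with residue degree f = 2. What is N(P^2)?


N(P^a) = p^(a*f)
= 11^(2*2)
= 11^4
= 14641

14641


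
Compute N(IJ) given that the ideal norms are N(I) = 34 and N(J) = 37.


N(IJ) = N(I) * N(J)
= 34 * 37
= 1258

1258


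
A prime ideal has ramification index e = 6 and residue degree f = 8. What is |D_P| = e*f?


|D_P| = e * f
= 6 * 8
= 48

48


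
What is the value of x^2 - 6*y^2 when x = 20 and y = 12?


x^2 - d*y^2
= 20^2 - 6*12^2
= 400 - 864
= -464

-464


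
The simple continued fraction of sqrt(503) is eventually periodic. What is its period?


Run the CF algorithm for sqrt(503).
a_0 = floor(sqrt(503)) = 22; set m_0=0, q_0=1.
Recurrence: m' = q*a - m,  q' = (d - m'^2)/q,  a' = floor((a_0 + m')/q').
  step 1: m=22, q=19, a=2
  step 2: m=16, q=13, a=2
  step 3: m=10, q=31, a=1
  step 4: m=21, q=2, a=21
  step 5: m=21, q=31, a=1
  step 6: m=10, q=13, a=2
  step 7: m=16, q=19, a=2
  step 8: m=22, q=1, a=44
a_8 = 2*a_0 = 44, so the period closes here.
sqrt(503) = [22; 2, 2, 1, 21, 1, 2, 2, 44]
Period length = 8

8


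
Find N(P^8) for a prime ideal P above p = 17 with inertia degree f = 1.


N(P^a) = p^(a*f)
= 17^(8*1)
= 17^8
= 6975757441

6975757441


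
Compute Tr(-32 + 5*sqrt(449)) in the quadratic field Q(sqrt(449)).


Tr(a + b*sqrt(d)) = (a + b*sqrt(d)) + (a - b*sqrt(d)) = 2a
= 2 * (-32)
= -64

-64


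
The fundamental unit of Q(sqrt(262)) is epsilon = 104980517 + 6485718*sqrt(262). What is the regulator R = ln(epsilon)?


epsilon = 104980517 + 6485718*sqrt(262)
= 2.0996e+08
R = ln(2.0996e+08)
= 19.1624

19.1624


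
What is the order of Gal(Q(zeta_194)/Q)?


|Gal(Q(zeta_194)/Q)| = phi(194)
= 96

96


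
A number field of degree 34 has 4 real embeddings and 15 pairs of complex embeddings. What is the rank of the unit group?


By Dirichlet's unit theorem:
rank = r1 + r2 - 1
= 4 + 15 - 1
= 18

18


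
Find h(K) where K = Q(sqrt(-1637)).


K = Q(sqrt(-1637)). d mod 4 = 3, so D = disc(K) = 4d = -6548
h(K) equals the number of primitive reduced positive-definite forms (a, b, c) = a*x^2 + b*x*y + c*y^2 with b^2 - 4ac = D,
where reduced means |b| <= a <= c, with b >= 0 whenever |b| = a or a = c, and primitive means gcd(a, b, c) = 1.
Reduced forces 3a^2 <= |D| = 6548, so 1 <= a <= 46; b must have the parity of D, and c = (b^2 - D)/(4a) must be an integer >= a.
Enumerate a = 1..46, b in [-a, a]:
  a=1: (1, 0, 1637)  [1]
  a=2: (2, 2, 819)  [1]
  a=3: (3, -2, 546), (3, 2, 546)  [2]
  a=4..5: none
  a=6: (6, -2, 273), (6, 2, 273)  [2]
  a=7: (7, -2, 234), (7, 2, 234)  [2]
  a=8: none
  a=9: (9, -2, 182), (9, 2, 182)  [2]
  a=10..12: none
  a=13: (13, -2, 126), (13, 2, 126)  [2]
  a=14: (14, -2, 117), (14, 2, 117)  [2]
  a=15..17: none
  a=18: (18, -2, 91), (18, 2, 91)  [2]
  a=19: (19, -8, 87), (19, 8, 87)  [2]
  a=20: none
  a=21: (21, -16, 81), (21, -2, 78), (21, 2, 78), (21, 16, 81)  [4]
  a=22..25: none
  a=26: (26, -2, 63), (26, 2, 63)  [2]
  a=27: (27, -16, 63), (27, 16, 63)  [2]
  a=28: none
  a=29: (29, -8, 57), (29, 8, 57)  [2]
  a=30..36: none
  a=37: (37, -36, 53), (37, 36, 53)  [2]
  a=38: (38, -30, 49), (38, 30, 49)  [2]
  a=39: (39, -28, 47), (39, -2, 42), (39, 2, 42), (39, 28, 47)  [4]
  a=40..41: none
  a=42: (42, -26, 43), (42, 26, 43)  [2]
  a=43..46: none
Total reduced forms: 1 + 1 + 2 + 2 + 2 + 2 + 2 + 2 + 2 + 2 + 4 + 2 + 2 + 2 + 2 + 2 + 4 + 2 = 38
h = 38

38


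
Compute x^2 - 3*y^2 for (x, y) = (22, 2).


x^2 - d*y^2
= 22^2 - 3*2^2
= 484 - 12
= 472

472


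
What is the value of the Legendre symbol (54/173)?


p = 173 is prime, so compute (54/173) with the reciprocity algorithm (Jacobi-symbol steps: pull out 2s via (2/n), flip via reciprocity, reduce):
  pull out 2: (2/173) = -1  (since 173 mod 8 = 5)
  reciprocity: (27/173) -> +(173/27)
  reduce: (11/27)
  reciprocity: (11/27) -> -(27/11)
  reduce: (5/11)
  reciprocity: (5/11) -> +(11/5)
  reduce: (1/5)
  (1/5) = 1
Product of signs = 1
(54/173) = 1

1


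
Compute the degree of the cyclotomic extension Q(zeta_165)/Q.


The degree equals Euler's totient phi(165).
165 = 3 * 5 * 11
phi(165) = 80

80


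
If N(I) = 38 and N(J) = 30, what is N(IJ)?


N(IJ) = N(I) * N(J)
= 38 * 30
= 1140

1140


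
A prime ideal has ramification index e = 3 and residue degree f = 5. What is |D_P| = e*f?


|D_P| = e * f
= 3 * 5
= 15

15


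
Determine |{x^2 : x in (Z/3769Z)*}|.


For prime p, the number of non-zero quadratic residues is (p-1)/2.
= (3769-1)/2
= 1884

1884


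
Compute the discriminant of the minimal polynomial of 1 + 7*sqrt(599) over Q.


The element 1 + 7*sqrt(599) has minimal polynomial:
x^2 - 2*x - 29350
Discriminant = (-2)^2 - 4*(-29350)
= 4 + 117400
= 117404

117404


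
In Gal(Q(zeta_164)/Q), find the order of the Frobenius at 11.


The Frobenius at p in Gal(Q(zeta_n)/Q) = (Z/nZ)* is the class of p, so its order is ord_164(11), the smallest k >= 1 with 11^k = 1 mod 164.
n = 164 = 2^2 * 41, phi(164) = 80; the order divides phi(n).
Divisors of 80: 1, 2, 4, 5, 8, 10, 16, 20, 40, 80
Repeated squaring mod 164: 11^1 = 11, 11^2 = 121, 11^4 = 45, 11^8 = 57, 11^16 = 133, 11^32 = 141, 11^64 = 37
Test divisors in increasing order:
  k=1: 11^1 = 11 mod 164
  k=2: 11^2 = 121 mod 164
  k=4: 11^4 = 45 mod 164
  k=5: 11^5 = 45 * 11 = 3 mod 164
  k=8: 11^8 = 57 mod 164
  k=10: 11^10 = 57 * 121 = 9 mod 164
  k=16: 11^16 = 133 mod 164
  k=20: 11^20 = 133 * 45 = 81 mod 164
  k=40: 11^40 = 141 * 57 = 1 mod 164  <- first divisor giving 1
Order = 40

40


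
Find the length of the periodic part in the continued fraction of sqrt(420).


Run the CF algorithm for sqrt(420).
a_0 = floor(sqrt(420)) = 20; set m_0=0, q_0=1.
Recurrence: m' = q*a - m,  q' = (d - m'^2)/q,  a' = floor((a_0 + m')/q').
  step 1: m=20, q=20, a=2
  step 2: m=20, q=1, a=40
a_2 = 2*a_0 = 40, so the period closes here.
sqrt(420) = [20; 2, 40]
Period length = 2

2


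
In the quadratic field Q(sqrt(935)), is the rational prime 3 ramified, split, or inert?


K = Q(sqrt(935)). Since d mod 4 = 3, disc(K) = 3740.
Check p | disc: 3740 mod 3 = 2.
p does not divide disc. Compute Legendre symbol (d/p):
2^((3-1)/2) mod 3 = -1
(d/p) = -1, so p is inert: (p) stays prime with e=1, f=2, g=1.
Therefore p is inert.

inert


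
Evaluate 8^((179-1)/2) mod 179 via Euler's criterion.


p = 179 is prime and the exponent is (p-1)/2 = 89, so by Euler's criterion 8^89 = (8/179) = +1 or -1 mod 179.
Compute by square-and-multiply:
  89 = 64 + 16 + 8 + 1 (binary 1011001)
  Repeated squaring mod 179: 8^1 = 8, 8^2 = 64, 8^4 = 158, 8^8 = 83, 8^16 = 87, 8^32 = 51, 8^64 = 95
  8^89 = 8^64 * 8^16 * 8^8 * 8^1 = 95 * 87 * 83 * 8 mod 179
    95 * 87 = 8265 = 31 mod 179
    31 * 83 = 2573 = 67 mod 179
    67 * 8 = 536 = 178 mod 179
  8^89 = 178 mod 179
Result 178 = p - 1 = -1 mod 179: 8 is a quadratic non-residue mod 179. As a residue in [0, p-1] the value is 178.
8^89 mod 179 = 178

178


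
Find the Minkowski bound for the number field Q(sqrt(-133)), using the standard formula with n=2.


d = -133, d mod 4 = 3, so disc(K) = 4d = -532; |disc(K)| = 532
Imaginary quadratic field, so n = 2, s = r2 = 1, r1 = 0
M = (n!/n^n) * (4/pi)^s * sqrt(|disc(K)|) = (2!/2^2) * (4/pi)^1 * sqrt(532)
= 0.5 * 1.273240 * 23.065125
= 14.6837

14.6837


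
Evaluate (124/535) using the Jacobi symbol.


Compute (124/535) via quadratic reciprocity:
  pull out 2: (2/535) = +1  (since 535 mod 8 = 7)
  pull out 2: (2/535) = +1  (since 535 mod 8 = 7)
  reciprocity: (31/535) -> -(535/31)
  reduce: (8/31)
  pull out 2: (2/31) = +1  (since 31 mod 8 = 7)
  pull out 2: (2/31) = +1  (since 31 mod 8 = 7)
  pull out 2: (2/31) = +1  (since 31 mod 8 = 7)
  (1/31) = 1
Product of signs = -1

-1


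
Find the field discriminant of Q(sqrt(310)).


For K = Q(sqrt(d)) with d squarefree: disc(K) = d if d = 1 mod 4, and disc(K) = 4d if d = 2 or 3 mod 4.
Here d = 310, and d mod 4 = 2.
d = 2 mod 4, not 1 (O_K = Z[sqrt(d)]), so disc(K) = 4d = 4 * (310) = 1240

1240


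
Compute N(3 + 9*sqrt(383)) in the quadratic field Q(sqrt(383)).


N(a + b*sqrt(d)) = a^2 - d*b^2
= (3)^2 - (383)*(9)^2
= 9 - 31023
= -31014

-31014


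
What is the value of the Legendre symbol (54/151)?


p = 151 is prime, so compute (54/151) with the reciprocity algorithm (Jacobi-symbol steps: pull out 2s via (2/n), flip via reciprocity, reduce):
  pull out 2: (2/151) = +1  (since 151 mod 8 = 7)
  reciprocity: (27/151) -> -(151/27)
  reduce: (16/27)
  pull out 2: (2/27) = -1  (since 27 mod 8 = 3)
  pull out 2: (2/27) = -1  (since 27 mod 8 = 3)
  pull out 2: (2/27) = -1  (since 27 mod 8 = 3)
  pull out 2: (2/27) = -1  (since 27 mod 8 = 3)
  (1/27) = 1
Product of signs = -1
(54/151) = -1

-1


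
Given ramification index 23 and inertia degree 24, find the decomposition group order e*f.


|D_P| = e * f
= 23 * 24
= 552

552


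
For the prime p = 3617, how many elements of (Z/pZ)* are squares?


For prime p, the number of non-zero quadratic residues is (p-1)/2.
= (3617-1)/2
= 1808

1808


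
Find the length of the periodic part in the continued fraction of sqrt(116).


Run the CF algorithm for sqrt(116).
a_0 = floor(sqrt(116)) = 10; set m_0=0, q_0=1.
Recurrence: m' = q*a - m,  q' = (d - m'^2)/q,  a' = floor((a_0 + m')/q').
  step 1: m=10, q=16, a=1
  step 2: m=6, q=5, a=3
  step 3: m=9, q=7, a=2
  step 4: m=5, q=13, a=1
  step 5: m=8, q=4, a=4
  step 6: m=8, q=13, a=1
  step 7: m=5, q=7, a=2
  step 8: m=9, q=5, a=3
  step 9: m=6, q=16, a=1
  step 10: m=10, q=1, a=20
a_10 = 2*a_0 = 20, so the period closes here.
sqrt(116) = [10; 1, 3, 2, 1, 4, 1, 2, 3, 1, 20]
Period length = 10

10


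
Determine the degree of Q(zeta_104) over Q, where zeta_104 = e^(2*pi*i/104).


The degree equals Euler's totient phi(104).
104 = 2^3 * 13
phi(104) = 48

48


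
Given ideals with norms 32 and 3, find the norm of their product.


N(IJ) = N(I) * N(J)
= 32 * 3
= 96

96


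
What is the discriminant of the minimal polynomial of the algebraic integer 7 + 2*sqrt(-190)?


The element 7 + 2*sqrt(-190) has minimal polynomial:
x^2 - 14*x + 809
Discriminant = (-14)^2 - 4*(809)
= 196 - 3236
= -3040

-3040


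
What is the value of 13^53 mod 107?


p = 107 is prime and the exponent is (p-1)/2 = 53, so by Euler's criterion 13^53 = (13/107) = +1 or -1 mod 107.
Compute by square-and-multiply:
  53 = 32 + 16 + 4 + 1 (binary 110101)
  Repeated squaring mod 107: 13^1 = 13, 13^2 = 62, 13^4 = 99, 13^8 = 64, 13^16 = 30, 13^32 = 44
  13^53 = 13^32 * 13^16 * 13^4 * 13^1 = 44 * 30 * 99 * 13 mod 107
    44 * 30 = 1320 = 36 mod 107
    36 * 99 = 3564 = 33 mod 107
    33 * 13 = 429 = 1 mod 107
  13^53 = 1 mod 107
Result 1: 13 is a quadratic residue mod 107.
13^53 mod 107 = 1

1


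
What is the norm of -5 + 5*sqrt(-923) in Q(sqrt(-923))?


N(a + b*sqrt(d)) = a^2 - d*b^2
= (-5)^2 - (-923)*(5)^2
= 25 + 23075
= 23100

23100


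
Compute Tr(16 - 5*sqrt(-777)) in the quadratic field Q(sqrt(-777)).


Tr(a + b*sqrt(d)) = (a + b*sqrt(d)) + (a - b*sqrt(d)) = 2a
= 2 * (16)
= 32

32


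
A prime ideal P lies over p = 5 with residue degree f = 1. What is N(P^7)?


N(P^a) = p^(a*f)
= 5^(7*1)
= 5^7
= 78125

78125


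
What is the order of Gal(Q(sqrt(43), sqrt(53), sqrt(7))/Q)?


The 3 square roots of distinct primes are multiplicatively independent over Q,
so [K:Q] = 2^3 and Gal(K/Q) is isomorphic to (Z/2Z)^3.
|Gal| = 2^3 = 8

8


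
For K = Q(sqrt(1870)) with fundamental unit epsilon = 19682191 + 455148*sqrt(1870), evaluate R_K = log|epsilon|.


epsilon = 19682191 + 455148*sqrt(1870)
= 3.9364e+07
R = ln(3.9364e+07)
= 17.4884

17.4884


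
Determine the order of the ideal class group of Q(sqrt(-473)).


K = Q(sqrt(-473)). d mod 4 = 3, so D = disc(K) = 4d = -1892
h(K) equals the number of primitive reduced positive-definite forms (a, b, c) = a*x^2 + b*x*y + c*y^2 with b^2 - 4ac = D,
where reduced means |b| <= a <= c, with b >= 0 whenever |b| = a or a = c, and primitive means gcd(a, b, c) = 1.
Reduced forces 3a^2 <= |D| = 1892, so 1 <= a <= 25; b must have the parity of D, and c = (b^2 - D)/(4a) must be an integer >= a.
Enumerate a = 1..25, b in [-a, a]:
  a=1: (1, 0, 473)  [1]
  a=2: (2, 2, 237)  [1]
  a=3: (3, -2, 158), (3, 2, 158)  [2]
  a=4..5: none
  a=6: (6, -2, 79), (6, 2, 79)  [2]
  a=7..8: none
  a=9: (9, -4, 53), (9, 4, 53)  [2]
  a=10: none
  a=11: (11, 0, 43)  [1]
  a=12..17: none
  a=18: (18, -14, 29), (18, 14, 29)  [2]
  a=19..21: none
  a=22: (22, 22, 27)  [1]
  a=23..25: none
Total reduced forms: 1 + 1 + 2 + 2 + 2 + 1 + 2 + 1 = 12
h = 12

12


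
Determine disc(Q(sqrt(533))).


For K = Q(sqrt(d)) with d squarefree: disc(K) = d if d = 1 mod 4, and disc(K) = 4d if d = 2 or 3 mod 4.
Here d = 533, and d mod 4 = 1.
d = 1 mod 4 (O_K = Z[(1+sqrt(d))/2]), so disc(K) = d = 533

533


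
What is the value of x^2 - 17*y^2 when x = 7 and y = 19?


x^2 - d*y^2
= 7^2 - 17*19^2
= 49 - 6137
= -6088

-6088


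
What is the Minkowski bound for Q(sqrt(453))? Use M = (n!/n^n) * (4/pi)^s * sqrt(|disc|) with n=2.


d = 453, d mod 4 = 1, so disc(K) = d = 453; |disc(K)| = 453
Real quadratic field, so n = 2, s = r2 = 0, r1 = 2
M = (n!/n^n) * (4/pi)^s * sqrt(|disc(K)|) = (2!/2^2) * (4/pi)^0 * sqrt(453)
= 0.5 * 1.000000 * 21.283797
= 10.6419

10.6419


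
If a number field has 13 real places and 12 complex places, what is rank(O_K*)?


By Dirichlet's unit theorem:
rank = r1 + r2 - 1
= 13 + 12 - 1
= 24

24


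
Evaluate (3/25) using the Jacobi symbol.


Compute (3/25) via quadratic reciprocity:
  reciprocity: (3/25) -> +(25/3)
  reduce: (1/3)
  (1/3) = 1
Product of signs = 1

1


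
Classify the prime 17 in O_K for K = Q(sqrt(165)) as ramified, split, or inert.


K = Q(sqrt(165)). Since d mod 4 = 1, disc(K) = 165.
Check p | disc: 165 mod 17 = 12.
p does not divide disc. Compute Legendre symbol (d/p):
12^((17-1)/2) mod 17 = -1
(d/p) = -1, so p is inert: (p) stays prime with e=1, f=2, g=1.
Therefore p is inert.

inert


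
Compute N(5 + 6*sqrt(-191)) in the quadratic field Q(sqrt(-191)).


N(a + b*sqrt(d)) = a^2 - d*b^2
= (5)^2 - (-191)*(6)^2
= 25 + 6876
= 6901

6901


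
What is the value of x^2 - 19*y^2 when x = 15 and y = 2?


x^2 - d*y^2
= 15^2 - 19*2^2
= 225 - 76
= 149

149


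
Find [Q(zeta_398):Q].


The degree equals Euler's totient phi(398).
398 = 2 * 199
phi(398) = 198

198


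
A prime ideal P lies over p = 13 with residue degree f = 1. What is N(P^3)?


N(P^a) = p^(a*f)
= 13^(3*1)
= 13^3
= 2197

2197


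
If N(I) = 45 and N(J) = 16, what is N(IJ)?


N(IJ) = N(I) * N(J)
= 45 * 16
= 720

720


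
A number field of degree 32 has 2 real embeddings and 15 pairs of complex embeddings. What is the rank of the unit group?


By Dirichlet's unit theorem:
rank = r1 + r2 - 1
= 2 + 15 - 1
= 16

16


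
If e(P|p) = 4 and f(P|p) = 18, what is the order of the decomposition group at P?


|D_P| = e * f
= 4 * 18
= 72

72


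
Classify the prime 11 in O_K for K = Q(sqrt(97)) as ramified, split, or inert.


K = Q(sqrt(97)). Since d mod 4 = 1, disc(K) = 97.
Check p | disc: 97 mod 11 = 9.
p does not divide disc. Compute Legendre symbol (d/p):
9^((11-1)/2) mod 11 = 1
(d/p) = 1, so p splits: (p) = P*P' with e=1, f=1, g=2.
Therefore p is split.

split
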